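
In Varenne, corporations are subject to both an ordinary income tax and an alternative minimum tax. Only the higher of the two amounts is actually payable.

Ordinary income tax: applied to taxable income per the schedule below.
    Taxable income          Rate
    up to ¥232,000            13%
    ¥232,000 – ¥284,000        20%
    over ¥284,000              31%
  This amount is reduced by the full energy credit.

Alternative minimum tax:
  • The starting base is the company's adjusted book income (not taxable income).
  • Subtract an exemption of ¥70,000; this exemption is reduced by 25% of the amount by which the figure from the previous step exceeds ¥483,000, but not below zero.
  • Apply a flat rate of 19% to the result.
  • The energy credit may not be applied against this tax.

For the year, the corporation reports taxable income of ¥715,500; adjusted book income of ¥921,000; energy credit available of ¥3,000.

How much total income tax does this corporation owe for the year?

Alternative minimum tax:
  Base (adjusted book income): ¥921,000
  Exemption: 25% × (¥921,000 − ¥483,000) = ¥109,500 ≥ ¥70,000, so the exemption is fully phased out
  Base: ¥921,000 − ¥0 = ¥921,000
  ¥921,000 × 19% = ¥174,990

Ordinary income tax:
  ¥232,000 × 13% = ¥30,160
  ¥52,000 × 20% = ¥10,400
  ¥431,500 × 31% = ¥133,765
  → ¥174,325
  Less energy credit ¥3,000 → ¥171,325

¥174,990 > ¥171,325, so the alternative minimum tax is the binding amount.

¥174,990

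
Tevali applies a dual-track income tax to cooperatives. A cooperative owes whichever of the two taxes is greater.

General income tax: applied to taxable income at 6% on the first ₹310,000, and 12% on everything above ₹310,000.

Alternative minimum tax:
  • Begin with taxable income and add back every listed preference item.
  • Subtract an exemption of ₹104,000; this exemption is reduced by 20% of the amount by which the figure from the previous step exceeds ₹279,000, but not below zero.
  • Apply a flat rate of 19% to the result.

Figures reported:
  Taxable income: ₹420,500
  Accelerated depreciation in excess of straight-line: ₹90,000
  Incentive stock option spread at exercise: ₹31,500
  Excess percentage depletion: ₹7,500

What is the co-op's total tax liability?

₹94,924

General income tax:
  ₹310,000 × 6% = ₹18,600
  ₹110,500 × 12% = ₹13,260
  → ₹31,860

Alternative minimum tax:
  Adjusted income: ₹420,500 + ₹90,000 + ₹31,500 + ₹7,500 = ₹549,500
  Exemption: ₹104,000 − 20% × (₹549,500 − ₹279,000) = ₹104,000 − ₹54,100 = ₹49,900
  Base: ₹549,500 − ₹49,900 = ₹499,600
  ₹499,600 × 19% = ₹94,924

₹94,924 > ₹31,860, so the alternative minimum tax is the binding amount.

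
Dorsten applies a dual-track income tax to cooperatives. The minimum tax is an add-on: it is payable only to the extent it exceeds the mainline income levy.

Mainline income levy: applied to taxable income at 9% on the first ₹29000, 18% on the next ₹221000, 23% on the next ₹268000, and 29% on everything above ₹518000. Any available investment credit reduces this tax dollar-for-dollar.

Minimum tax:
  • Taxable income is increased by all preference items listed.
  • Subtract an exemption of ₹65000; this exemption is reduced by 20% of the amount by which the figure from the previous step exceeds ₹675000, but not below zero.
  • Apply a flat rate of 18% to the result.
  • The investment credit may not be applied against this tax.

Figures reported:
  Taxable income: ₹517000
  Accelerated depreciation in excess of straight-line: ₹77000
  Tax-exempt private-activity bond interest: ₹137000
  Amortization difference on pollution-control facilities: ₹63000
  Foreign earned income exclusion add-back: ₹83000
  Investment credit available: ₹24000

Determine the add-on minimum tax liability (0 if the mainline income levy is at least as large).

₹73632

Mainline income levy:
  ₹29000 × 9% = ₹2610
  ₹221000 × 18% = ₹39780
  ₹267000 × 23% = ₹61410
  → ₹103800
  Less investment credit ₹24000 → ₹79800

Minimum tax:
  Adjusted income: ₹517000 + ₹77000 + ₹137000 + ₹63000 + ₹83000 = ₹877000
  Exemption: ₹65000 − 20% × (₹877000 − ₹675000) = ₹65000 − ₹40400 = ₹24600
  Base: ₹877000 − ₹24600 = ₹852400
  ₹852400 × 18% = ₹153432

Excess of minimum tax over mainline income levy: ₹153432 − ₹79800 = ₹73632.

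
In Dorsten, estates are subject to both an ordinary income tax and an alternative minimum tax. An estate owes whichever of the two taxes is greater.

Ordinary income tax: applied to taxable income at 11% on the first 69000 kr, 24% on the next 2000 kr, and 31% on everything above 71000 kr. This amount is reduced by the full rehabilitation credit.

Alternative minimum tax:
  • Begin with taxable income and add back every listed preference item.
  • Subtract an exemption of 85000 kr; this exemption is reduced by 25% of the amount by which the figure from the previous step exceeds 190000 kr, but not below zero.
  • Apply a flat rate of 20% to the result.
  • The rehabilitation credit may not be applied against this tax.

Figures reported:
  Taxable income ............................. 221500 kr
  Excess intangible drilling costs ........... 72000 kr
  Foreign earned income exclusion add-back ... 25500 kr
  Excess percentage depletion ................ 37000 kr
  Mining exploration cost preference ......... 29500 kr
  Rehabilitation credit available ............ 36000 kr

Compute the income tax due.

69875 kr

Ordinary income tax:
  69000 kr × 11% = 7590 kr
  2000 kr × 24% = 480 kr
  150500 kr × 31% = 46655 kr
  → 54725 kr
  Less rehabilitation credit 36000 kr → 18725 kr

Alternative minimum tax:
  Adjusted income: 221500 kr + 72000 kr + 25500 kr + 37000 kr + 29500 kr = 385500 kr
  Exemption: 85000 kr − 25% × (385500 kr − 190000 kr) = 85000 kr − 48875 kr = 36125 kr
  Base: 385500 kr − 36125 kr = 349375 kr
  349375 kr × 20% = 69875 kr

69875 kr > 18725 kr, so the alternative minimum tax is the binding amount.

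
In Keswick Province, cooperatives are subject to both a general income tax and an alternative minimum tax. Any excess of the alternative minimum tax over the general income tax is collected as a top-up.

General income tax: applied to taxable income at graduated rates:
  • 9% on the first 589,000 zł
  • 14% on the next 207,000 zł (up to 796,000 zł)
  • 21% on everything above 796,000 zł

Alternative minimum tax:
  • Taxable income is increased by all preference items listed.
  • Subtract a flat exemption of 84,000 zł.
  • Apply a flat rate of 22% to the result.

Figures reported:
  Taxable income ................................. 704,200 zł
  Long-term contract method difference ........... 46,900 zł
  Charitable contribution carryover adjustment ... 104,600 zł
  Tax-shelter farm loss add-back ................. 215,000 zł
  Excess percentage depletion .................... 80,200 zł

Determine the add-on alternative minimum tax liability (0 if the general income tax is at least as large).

Alternative minimum tax:
  Adjusted income: 704,200 zł + 46,900 zł + 104,600 zł + 215,000 zł + 80,200 zł = 1,150,900 zł
  Less exemption 84,000 zł → base 1,066,900 zł
  1,066,900 zł × 22% = 234,718 zł

General income tax:
  589,000 zł × 9% = 53,010 zł
  115,200 zł × 14% = 16,128 zł
  → 69,138 zł

Excess of alternative minimum tax over general income tax: 234,718 zł − 69,138 zł = 165,580 zł.

165,580 zł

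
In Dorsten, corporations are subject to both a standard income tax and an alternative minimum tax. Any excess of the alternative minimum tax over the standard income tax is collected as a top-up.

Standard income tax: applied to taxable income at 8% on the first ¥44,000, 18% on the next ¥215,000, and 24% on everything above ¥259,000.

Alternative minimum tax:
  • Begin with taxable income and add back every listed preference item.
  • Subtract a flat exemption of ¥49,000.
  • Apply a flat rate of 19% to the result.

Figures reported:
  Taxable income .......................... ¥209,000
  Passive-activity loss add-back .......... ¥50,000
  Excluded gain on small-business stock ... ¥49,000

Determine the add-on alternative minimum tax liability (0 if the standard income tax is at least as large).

¥15,990

Alternative minimum tax:
  Adjusted income: ¥209,000 + ¥50,000 + ¥49,000 = ¥308,000
  Less exemption ¥49,000 → base ¥259,000
  ¥259,000 × 19% = ¥49,210

Standard income tax:
  ¥44,000 × 8% = ¥3,520
  ¥165,000 × 18% = ¥29,700
  → ¥33,220

Excess of alternative minimum tax over standard income tax: ¥49,210 − ¥33,220 = ¥15,990.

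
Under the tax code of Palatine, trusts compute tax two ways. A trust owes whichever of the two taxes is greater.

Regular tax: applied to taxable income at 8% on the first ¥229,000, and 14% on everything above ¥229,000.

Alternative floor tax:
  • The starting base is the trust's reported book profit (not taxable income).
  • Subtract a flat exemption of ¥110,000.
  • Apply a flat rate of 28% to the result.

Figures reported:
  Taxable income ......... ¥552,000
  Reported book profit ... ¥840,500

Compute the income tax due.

Alternative floor tax:
  Base (reported book profit): ¥840,500
  Less exemption ¥110,000 → base ¥730,500
  ¥730,500 × 28% = ¥204,540

Regular tax:
  ¥229,000 × 8% = ¥18,320
  ¥323,000 × 14% = ¥45,220
  → ¥63,540

¥204,540 > ¥63,540, so the alternative floor tax is the binding amount.

¥204,540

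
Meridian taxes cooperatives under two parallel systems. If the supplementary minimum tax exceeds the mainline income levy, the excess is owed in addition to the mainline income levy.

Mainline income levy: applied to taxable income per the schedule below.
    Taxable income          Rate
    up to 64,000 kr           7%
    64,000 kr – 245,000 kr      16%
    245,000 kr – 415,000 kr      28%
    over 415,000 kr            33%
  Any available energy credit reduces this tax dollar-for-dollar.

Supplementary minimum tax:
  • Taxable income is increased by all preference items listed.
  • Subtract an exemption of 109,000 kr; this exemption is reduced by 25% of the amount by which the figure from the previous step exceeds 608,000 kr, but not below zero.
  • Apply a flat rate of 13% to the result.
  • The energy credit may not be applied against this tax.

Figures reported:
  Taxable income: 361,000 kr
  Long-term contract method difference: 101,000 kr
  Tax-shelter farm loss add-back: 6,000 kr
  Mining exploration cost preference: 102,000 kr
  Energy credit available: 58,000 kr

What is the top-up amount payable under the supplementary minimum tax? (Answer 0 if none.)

Mainline income levy:
  64,000 kr × 7% = 4,480 kr
  181,000 kr × 16% = 28,960 kr
  116,000 kr × 28% = 32,480 kr
  → 65,920 kr
  Less energy credit 58,000 kr → 7,920 kr

Supplementary minimum tax:
  Adjusted income: 361,000 kr + 101,000 kr + 6,000 kr + 102,000 kr = 570,000 kr
  Exemption: 570,000 kr ≤ 608,000 kr, so full 109,000 kr applies
  Base: 570,000 kr − 109,000 kr = 461,000 kr
  461,000 kr × 13% = 59,930 kr

Excess of supplementary minimum tax over mainline income levy: 59,930 kr − 7,920 kr = 52,010 kr.

52,010 kr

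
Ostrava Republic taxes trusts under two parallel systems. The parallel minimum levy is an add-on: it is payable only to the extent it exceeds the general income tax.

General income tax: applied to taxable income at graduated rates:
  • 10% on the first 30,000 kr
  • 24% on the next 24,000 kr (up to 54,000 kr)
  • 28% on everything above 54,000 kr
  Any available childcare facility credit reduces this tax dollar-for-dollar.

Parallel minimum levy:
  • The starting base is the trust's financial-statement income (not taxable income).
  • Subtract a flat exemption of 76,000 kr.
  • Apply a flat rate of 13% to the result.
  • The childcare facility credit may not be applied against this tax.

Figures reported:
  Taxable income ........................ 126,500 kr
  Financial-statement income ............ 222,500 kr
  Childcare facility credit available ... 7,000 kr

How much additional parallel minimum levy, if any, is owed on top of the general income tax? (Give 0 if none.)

0 kr

General income tax:
  30,000 kr × 10% = 3,000 kr
  24,000 kr × 24% = 5,760 kr
  72,500 kr × 28% = 20,300 kr
  → 29,060 kr
  Less childcare facility credit 7,000 kr → 22,060 kr

Parallel minimum levy:
  Base (financial-statement income): 222,500 kr
  Less exemption 76,000 kr → base 146,500 kr
  146,500 kr × 13% = 19,045 kr

19,045 kr ≤ 22,060 kr, so no add-on is due.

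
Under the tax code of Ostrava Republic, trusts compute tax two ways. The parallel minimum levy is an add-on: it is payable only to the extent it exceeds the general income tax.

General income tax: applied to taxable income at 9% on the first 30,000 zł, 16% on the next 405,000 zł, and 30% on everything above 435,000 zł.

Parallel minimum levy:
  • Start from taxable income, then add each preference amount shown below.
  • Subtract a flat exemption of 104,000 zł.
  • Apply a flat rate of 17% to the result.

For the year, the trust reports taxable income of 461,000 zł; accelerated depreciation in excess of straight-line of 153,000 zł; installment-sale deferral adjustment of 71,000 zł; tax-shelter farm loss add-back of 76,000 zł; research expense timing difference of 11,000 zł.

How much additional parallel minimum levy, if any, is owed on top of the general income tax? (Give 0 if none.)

General income tax:
  30,000 zł × 9% = 2,700 zł
  405,000 zł × 16% = 64,800 zł
  26,000 zł × 30% = 7,800 zł
  → 75,300 zł

Parallel minimum levy:
  Adjusted income: 461,000 zł + 153,000 zł + 71,000 zł + 76,000 zł + 11,000 zł = 772,000 zł
  Less exemption 104,000 zł → base 668,000 zł
  668,000 zł × 17% = 113,560 zł

Excess of parallel minimum levy over general income tax: 113,560 zł − 75,300 zł = 38,260 zł.

38,260 zł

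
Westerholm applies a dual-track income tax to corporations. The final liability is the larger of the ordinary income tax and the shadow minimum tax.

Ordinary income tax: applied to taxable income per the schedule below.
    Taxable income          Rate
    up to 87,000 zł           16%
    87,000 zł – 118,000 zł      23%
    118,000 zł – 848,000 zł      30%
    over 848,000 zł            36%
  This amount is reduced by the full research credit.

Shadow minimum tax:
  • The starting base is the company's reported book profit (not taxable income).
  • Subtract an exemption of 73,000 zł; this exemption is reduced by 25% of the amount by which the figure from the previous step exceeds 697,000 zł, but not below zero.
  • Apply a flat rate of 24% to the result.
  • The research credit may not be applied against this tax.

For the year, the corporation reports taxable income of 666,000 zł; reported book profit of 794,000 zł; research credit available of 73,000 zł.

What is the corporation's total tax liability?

178,860 zł

Shadow minimum tax:
  Base (reported book profit): 794,000 zł
  Exemption: 73,000 zł − 25% × (794,000 zł − 697,000 zł) = 73,000 zł − 24,250 zł = 48,750 zł
  Base: 794,000 zł − 48,750 zł = 745,250 zł
  745,250 zł × 24% = 178,860 zł

Ordinary income tax:
  87,000 zł × 16% = 13,920 zł
  31,000 zł × 23% = 7,130 zł
  548,000 zł × 30% = 164,400 zł
  → 185,450 zł
  Less research credit 73,000 zł → 112,450 zł

178,860 zł > 112,450 zł, so the shadow minimum tax is the binding amount.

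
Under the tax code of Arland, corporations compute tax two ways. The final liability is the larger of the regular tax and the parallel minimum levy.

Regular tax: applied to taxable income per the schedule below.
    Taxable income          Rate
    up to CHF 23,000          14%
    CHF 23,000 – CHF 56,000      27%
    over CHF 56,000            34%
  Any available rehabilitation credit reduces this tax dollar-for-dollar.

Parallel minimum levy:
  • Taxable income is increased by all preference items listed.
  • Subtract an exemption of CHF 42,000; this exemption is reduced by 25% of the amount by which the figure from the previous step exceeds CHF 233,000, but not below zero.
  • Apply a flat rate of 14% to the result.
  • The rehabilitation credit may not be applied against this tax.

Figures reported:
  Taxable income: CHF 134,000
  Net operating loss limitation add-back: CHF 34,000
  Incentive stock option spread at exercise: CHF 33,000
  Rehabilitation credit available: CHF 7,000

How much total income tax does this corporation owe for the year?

CHF 31,650

Parallel minimum levy:
  Adjusted income: CHF 134,000 + CHF 34,000 + CHF 33,000 = CHF 201,000
  Exemption: CHF 201,000 ≤ CHF 233,000, so full CHF 42,000 applies
  Base: CHF 201,000 − CHF 42,000 = CHF 159,000
  CHF 159,000 × 14% = CHF 22,260

Regular tax:
  CHF 23,000 × 14% = CHF 3,220
  CHF 33,000 × 27% = CHF 8,910
  CHF 78,000 × 34% = CHF 26,520
  → CHF 38,650
  Less rehabilitation credit CHF 7,000 → CHF 31,650

CHF 31,650 > CHF 22,260, so the regular tax governs.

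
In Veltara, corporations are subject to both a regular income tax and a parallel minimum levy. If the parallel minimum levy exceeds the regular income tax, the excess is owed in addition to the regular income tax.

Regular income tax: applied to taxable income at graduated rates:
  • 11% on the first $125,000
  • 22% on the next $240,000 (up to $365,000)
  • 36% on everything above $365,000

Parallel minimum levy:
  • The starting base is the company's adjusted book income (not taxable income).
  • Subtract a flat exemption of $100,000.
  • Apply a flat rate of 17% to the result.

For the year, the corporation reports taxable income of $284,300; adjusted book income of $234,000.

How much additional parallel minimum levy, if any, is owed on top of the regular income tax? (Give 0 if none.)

$0

Regular income tax:
  $125,000 × 11% = $13,750
  $159,300 × 22% = $35,046
  → $48,796

Parallel minimum levy:
  Base (adjusted book income): $234,000
  Less exemption $100,000 → base $134,000
  $134,000 × 17% = $22,780

$22,780 ≤ $48,796, so no add-on is due.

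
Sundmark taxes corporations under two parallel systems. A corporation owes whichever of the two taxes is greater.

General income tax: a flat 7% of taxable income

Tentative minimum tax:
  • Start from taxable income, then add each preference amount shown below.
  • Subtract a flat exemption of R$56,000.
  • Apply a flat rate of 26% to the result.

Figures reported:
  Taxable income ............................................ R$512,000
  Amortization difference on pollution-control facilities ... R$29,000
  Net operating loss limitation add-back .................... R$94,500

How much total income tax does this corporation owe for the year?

General income tax:
  R$512,000 × 7% = R$35,840

Tentative minimum tax:
  Adjusted income: R$512,000 + R$29,000 + R$94,500 = R$635,500
  Less exemption R$56,000 → base R$579,500
  R$579,500 × 26% = R$150,670

R$150,670 > R$35,840, so the tentative minimum tax is the binding amount.

R$150,670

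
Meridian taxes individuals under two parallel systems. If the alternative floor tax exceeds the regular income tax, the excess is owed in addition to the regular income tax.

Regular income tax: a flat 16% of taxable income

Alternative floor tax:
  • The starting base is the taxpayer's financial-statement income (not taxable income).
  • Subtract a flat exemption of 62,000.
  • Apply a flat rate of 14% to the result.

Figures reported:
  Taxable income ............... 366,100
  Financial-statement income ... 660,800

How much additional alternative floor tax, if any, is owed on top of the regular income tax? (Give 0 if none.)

Alternative floor tax:
  Base (financial-statement income): 660,800
  Less exemption 62,000 → base 598,800
  598,800 × 14% = 83,832

Regular income tax:
  366,100 × 16% = 58,576

Excess of alternative floor tax over regular income tax: 83,832 − 58,576 = 25,256.

25,256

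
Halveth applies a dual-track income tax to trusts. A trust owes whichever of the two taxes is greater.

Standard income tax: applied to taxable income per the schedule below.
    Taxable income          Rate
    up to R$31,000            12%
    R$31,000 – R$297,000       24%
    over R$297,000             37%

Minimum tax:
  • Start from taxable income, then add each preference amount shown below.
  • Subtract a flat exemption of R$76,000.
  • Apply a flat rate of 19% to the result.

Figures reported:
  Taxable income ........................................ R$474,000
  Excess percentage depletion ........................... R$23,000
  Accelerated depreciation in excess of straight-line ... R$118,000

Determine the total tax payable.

R$133,050

Minimum tax:
  Adjusted income: R$474,000 + R$23,000 + R$118,000 = R$615,000
  Less exemption R$76,000 → base R$539,000
  R$539,000 × 19% = R$102,410

Standard income tax:
  R$31,000 × 12% = R$3,720
  R$266,000 × 24% = R$63,840
  R$177,000 × 37% = R$65,490
  → R$133,050

R$133,050 > R$102,410, so the standard income tax governs.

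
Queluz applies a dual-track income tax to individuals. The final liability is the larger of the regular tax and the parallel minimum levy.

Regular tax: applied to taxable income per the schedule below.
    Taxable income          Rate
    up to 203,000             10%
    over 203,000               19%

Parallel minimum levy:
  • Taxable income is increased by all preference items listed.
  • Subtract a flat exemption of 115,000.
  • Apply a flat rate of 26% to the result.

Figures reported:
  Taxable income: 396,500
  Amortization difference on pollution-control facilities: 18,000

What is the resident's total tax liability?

Parallel minimum levy:
  Adjusted income: 396,500 + 18,000 = 414,500
  Less exemption 115,000 → base 299,500
  299,500 × 26% = 77,870

Regular tax:
  203,000 × 10% = 20,300
  193,500 × 19% = 36,765
  → 57,065

77,870 > 57,065, so the parallel minimum levy is the binding amount.

77,870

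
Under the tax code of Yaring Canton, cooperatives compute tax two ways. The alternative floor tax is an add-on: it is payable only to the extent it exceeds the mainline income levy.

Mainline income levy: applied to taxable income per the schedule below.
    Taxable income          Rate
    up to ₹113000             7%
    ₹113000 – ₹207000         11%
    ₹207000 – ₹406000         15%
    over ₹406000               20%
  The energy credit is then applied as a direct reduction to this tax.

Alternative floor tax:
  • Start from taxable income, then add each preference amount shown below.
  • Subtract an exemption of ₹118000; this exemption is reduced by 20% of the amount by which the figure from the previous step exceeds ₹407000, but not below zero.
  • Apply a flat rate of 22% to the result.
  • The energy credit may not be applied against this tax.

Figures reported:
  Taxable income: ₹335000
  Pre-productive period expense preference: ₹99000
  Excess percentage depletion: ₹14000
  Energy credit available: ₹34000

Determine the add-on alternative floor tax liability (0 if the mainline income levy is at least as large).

Mainline income levy:
  ₹113000 × 7% = ₹7910
  ₹94000 × 11% = ₹10340
  ₹128000 × 15% = ₹19200
  → ₹37450
  Less energy credit ₹34000 → ₹3450

Alternative floor tax:
  Adjusted income: ₹335000 + ₹99000 + ₹14000 = ₹448000
  Exemption: ₹118000 − 20% × (₹448000 − ₹407000) = ₹118000 − ₹8200 = ₹109800
  Base: ₹448000 − ₹109800 = ₹338200
  ₹338200 × 22% = ₹74404

Excess of alternative floor tax over mainline income levy: ₹74404 − ₹3450 = ₹70954.

₹70954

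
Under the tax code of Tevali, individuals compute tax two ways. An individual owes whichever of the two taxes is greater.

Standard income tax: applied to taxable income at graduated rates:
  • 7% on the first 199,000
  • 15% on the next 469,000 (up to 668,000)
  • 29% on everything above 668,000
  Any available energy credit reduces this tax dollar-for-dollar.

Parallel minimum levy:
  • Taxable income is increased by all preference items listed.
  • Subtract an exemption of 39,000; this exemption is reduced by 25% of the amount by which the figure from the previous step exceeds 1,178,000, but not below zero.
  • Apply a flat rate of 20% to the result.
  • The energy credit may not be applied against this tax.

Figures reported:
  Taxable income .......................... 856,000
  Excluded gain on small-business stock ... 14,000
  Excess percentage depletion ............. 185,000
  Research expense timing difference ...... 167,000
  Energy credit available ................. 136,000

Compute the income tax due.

Parallel minimum levy:
  Adjusted income: 856,000 + 14,000 + 185,000 + 167,000 = 1,222,000
  Exemption: 39,000 − 25% × (1,222,000 − 1,178,000) = 39,000 − 11,000 = 28,000
  Base: 1,222,000 − 28,000 = 1,194,000
  1,194,000 × 20% = 238,800

Standard income tax:
  199,000 × 7% = 13,930
  469,000 × 15% = 70,350
  188,000 × 29% = 54,520
  → 138,800
  Less energy credit 136,000 → 2,800

238,800 > 2,800, so the parallel minimum levy is the binding amount.

238,800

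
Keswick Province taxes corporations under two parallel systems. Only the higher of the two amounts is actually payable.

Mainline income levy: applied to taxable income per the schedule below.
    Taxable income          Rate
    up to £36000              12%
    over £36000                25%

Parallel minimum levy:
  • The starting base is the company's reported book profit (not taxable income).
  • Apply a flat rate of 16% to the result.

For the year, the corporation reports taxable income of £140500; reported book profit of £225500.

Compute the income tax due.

Mainline income levy:
  £36000 × 12% = £4320
  £104500 × 25% = £26125
  → £30445

Parallel minimum levy:
  Base (reported book profit): £225500
  £225500 × 16% = £36080

£36080 > £30445, so the parallel minimum levy is the binding amount.

£36080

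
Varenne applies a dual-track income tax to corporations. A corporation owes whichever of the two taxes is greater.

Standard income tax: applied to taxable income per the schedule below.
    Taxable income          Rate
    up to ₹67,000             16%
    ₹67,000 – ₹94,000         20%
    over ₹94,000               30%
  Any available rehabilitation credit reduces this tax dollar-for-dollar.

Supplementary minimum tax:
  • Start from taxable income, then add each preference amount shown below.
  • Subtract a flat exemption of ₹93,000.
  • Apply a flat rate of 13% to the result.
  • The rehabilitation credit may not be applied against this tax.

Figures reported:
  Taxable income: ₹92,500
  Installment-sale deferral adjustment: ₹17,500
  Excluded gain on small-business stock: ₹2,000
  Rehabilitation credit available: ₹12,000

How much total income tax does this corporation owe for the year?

₹3,820

Supplementary minimum tax:
  Adjusted income: ₹92,500 + ₹17,500 + ₹2,000 = ₹112,000
  Less exemption ₹93,000 → base ₹19,000
  ₹19,000 × 13% = ₹2,470

Standard income tax:
  ₹67,000 × 16% = ₹10,720
  ₹25,500 × 20% = ₹5,100
  → ₹15,820
  Less rehabilitation credit ₹12,000 → ₹3,820

₹3,820 > ₹2,470, so the standard income tax governs.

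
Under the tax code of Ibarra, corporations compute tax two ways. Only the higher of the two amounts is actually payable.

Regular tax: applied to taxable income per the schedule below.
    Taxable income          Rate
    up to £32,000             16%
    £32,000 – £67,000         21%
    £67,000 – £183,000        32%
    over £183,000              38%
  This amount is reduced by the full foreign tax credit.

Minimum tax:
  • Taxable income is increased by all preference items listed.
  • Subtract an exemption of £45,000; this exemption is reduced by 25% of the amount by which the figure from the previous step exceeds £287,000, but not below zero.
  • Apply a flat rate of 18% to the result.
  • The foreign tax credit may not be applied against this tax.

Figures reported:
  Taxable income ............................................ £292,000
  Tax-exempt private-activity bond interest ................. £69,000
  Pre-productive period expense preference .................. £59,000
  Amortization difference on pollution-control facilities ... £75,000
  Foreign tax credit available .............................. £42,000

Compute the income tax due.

Regular tax:
  £32,000 × 16% = £5,120
  £35,000 × 21% = £7,350
  £116,000 × 32% = £37,120
  £109,000 × 38% = £41,420
  → £91,010
  Less foreign tax credit £42,000 → £49,010

Minimum tax:
  Adjusted income: £292,000 + £69,000 + £59,000 + £75,000 = £495,000
  Exemption: 25% × (£495,000 − £287,000) = £52,000 ≥ £45,000, so the exemption is fully phased out
  Base: £495,000 − £0 = £495,000
  £495,000 × 18% = £89,100

£89,100 > £49,010, so the minimum tax is the binding amount.

£89,100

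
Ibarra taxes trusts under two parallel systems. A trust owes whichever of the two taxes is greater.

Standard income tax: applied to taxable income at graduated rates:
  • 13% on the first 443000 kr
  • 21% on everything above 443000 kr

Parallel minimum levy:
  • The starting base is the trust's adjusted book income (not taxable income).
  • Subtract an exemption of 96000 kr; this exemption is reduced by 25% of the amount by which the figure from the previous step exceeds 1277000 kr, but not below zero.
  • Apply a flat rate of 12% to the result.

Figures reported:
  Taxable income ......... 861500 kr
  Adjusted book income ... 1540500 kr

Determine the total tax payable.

Parallel minimum levy:
  Base (adjusted book income): 1540500 kr
  Exemption: 96000 kr − 25% × (1540500 kr − 1277000 kr) = 96000 kr − 65875 kr = 30125 kr
  Base: 1540500 kr − 30125 kr = 1510375 kr
  1510375 kr × 12% = 181245 kr

Standard income tax:
  443000 kr × 13% = 57590 kr
  418500 kr × 21% = 87885 kr
  → 145475 kr

181245 kr > 145475 kr, so the parallel minimum levy is the binding amount.

181245 kr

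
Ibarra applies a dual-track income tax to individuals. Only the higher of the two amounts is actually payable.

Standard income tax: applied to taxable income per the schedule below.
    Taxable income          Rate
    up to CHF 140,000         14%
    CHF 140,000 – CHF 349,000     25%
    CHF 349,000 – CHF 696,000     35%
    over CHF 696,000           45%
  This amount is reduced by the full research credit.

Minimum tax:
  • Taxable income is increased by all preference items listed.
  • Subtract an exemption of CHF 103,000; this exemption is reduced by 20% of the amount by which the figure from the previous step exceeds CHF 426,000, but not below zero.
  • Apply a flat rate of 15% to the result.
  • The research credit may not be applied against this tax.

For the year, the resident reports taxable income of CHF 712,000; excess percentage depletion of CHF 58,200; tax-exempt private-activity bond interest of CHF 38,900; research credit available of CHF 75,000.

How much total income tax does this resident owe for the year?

CHF 125,500

Minimum tax:
  Adjusted income: CHF 712,000 + CHF 58,200 + CHF 38,900 = CHF 809,100
  Exemption: CHF 103,000 − 20% × (CHF 809,100 − CHF 426,000) = CHF 103,000 − CHF 76,620 = CHF 26,380
  Base: CHF 809,100 − CHF 26,380 = CHF 782,720
  CHF 782,720 × 15% = CHF 117,408

Standard income tax:
  CHF 140,000 × 14% = CHF 19,600
  CHF 209,000 × 25% = CHF 52,250
  CHF 347,000 × 35% = CHF 121,450
  CHF 16,000 × 45% = CHF 7,200
  → CHF 200,500
  Less research credit CHF 75,000 → CHF 125,500

CHF 125,500 > CHF 117,408, so the standard income tax governs.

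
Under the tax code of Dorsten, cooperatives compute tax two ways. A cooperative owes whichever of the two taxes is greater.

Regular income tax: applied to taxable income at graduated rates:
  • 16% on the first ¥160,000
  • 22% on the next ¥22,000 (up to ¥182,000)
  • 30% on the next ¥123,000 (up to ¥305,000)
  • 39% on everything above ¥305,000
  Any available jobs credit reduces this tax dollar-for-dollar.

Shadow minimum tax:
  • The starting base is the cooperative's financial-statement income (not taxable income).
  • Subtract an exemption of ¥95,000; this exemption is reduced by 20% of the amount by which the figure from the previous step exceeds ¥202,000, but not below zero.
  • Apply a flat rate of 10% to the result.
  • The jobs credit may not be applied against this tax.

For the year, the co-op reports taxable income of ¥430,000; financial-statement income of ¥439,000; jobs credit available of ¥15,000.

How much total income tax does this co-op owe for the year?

Shadow minimum tax:
  Base (financial-statement income): ¥439,000
  Exemption: ¥95,000 − 20% × (¥439,000 − ¥202,000) = ¥95,000 − ¥47,400 = ¥47,600
  Base: ¥439,000 − ¥47,600 = ¥391,400
  ¥391,400 × 10% = ¥39,140

Regular income tax:
  ¥160,000 × 16% = ¥25,600
  ¥22,000 × 22% = ¥4,840
  ¥123,000 × 30% = ¥36,900
  ¥125,000 × 39% = ¥48,750
  → ¥116,090
  Less jobs credit ¥15,000 → ¥101,090

¥101,090 > ¥39,140, so the regular income tax governs.

¥101,090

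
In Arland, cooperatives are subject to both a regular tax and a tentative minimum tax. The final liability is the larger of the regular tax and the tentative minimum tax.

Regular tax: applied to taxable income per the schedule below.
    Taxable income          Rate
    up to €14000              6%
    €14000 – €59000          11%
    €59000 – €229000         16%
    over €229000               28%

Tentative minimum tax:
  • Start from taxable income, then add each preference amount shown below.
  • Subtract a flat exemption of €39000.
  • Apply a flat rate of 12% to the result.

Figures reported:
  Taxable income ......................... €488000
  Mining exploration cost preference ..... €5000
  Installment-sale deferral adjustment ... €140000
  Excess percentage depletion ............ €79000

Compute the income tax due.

Regular tax:
  €14000 × 6% = €840
  €45000 × 11% = €4950
  €170000 × 16% = €27200
  €259000 × 28% = €72520
  → €105510

Tentative minimum tax:
  Adjusted income: €488000 + €5000 + €140000 + €79000 = €712000
  Less exemption €39000 → base €673000
  €673000 × 12% = €80760

€105510 > €80760, so the regular tax governs.

€105510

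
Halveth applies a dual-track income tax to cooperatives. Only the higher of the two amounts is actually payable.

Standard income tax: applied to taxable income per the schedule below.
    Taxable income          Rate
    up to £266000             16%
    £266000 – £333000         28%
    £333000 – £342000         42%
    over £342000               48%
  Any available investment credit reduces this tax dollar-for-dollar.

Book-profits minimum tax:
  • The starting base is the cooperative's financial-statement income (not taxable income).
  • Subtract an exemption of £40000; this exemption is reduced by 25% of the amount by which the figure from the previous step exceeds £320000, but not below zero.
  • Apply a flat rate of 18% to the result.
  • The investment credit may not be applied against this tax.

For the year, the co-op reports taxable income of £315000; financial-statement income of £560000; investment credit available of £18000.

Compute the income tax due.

£100800

Book-profits minimum tax:
  Base (financial-statement income): £560000
  Exemption: 25% × (£560000 − £320000) = £60000 ≥ £40000, so the exemption is fully phased out
  Base: £560000 − £0 = £560000
  £560000 × 18% = £100800

Standard income tax:
  £266000 × 16% = £42560
  £49000 × 28% = £13720
  → £56280
  Less investment credit £18000 → £38280

£100800 > £38280, so the book-profits minimum tax is the binding amount.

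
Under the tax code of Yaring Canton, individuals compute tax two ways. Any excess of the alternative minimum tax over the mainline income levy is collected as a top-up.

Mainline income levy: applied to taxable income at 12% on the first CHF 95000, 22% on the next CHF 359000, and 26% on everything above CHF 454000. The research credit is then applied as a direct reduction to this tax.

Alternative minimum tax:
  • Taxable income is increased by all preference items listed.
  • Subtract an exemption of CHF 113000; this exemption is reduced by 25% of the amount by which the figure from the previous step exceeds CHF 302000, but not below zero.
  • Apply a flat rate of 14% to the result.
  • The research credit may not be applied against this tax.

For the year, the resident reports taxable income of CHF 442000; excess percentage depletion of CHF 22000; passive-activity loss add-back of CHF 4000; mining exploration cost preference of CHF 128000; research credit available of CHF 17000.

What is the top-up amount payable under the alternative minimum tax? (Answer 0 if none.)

Mainline income levy:
  CHF 95000 × 12% = CHF 11400
  CHF 347000 × 22% = CHF 76340
  → CHF 87740
  Less research credit CHF 17000 → CHF 70740

Alternative minimum tax:
  Adjusted income: CHF 442000 + CHF 22000 + CHF 4000 + CHF 128000 = CHF 596000
  Exemption: CHF 113000 − 25% × (CHF 596000 − CHF 302000) = CHF 113000 − CHF 73500 = CHF 39500
  Base: CHF 596000 − CHF 39500 = CHF 556500
  CHF 556500 × 14% = CHF 77910

Excess of alternative minimum tax over mainline income levy: CHF 77910 − CHF 70740 = CHF 7170.

CHF 7170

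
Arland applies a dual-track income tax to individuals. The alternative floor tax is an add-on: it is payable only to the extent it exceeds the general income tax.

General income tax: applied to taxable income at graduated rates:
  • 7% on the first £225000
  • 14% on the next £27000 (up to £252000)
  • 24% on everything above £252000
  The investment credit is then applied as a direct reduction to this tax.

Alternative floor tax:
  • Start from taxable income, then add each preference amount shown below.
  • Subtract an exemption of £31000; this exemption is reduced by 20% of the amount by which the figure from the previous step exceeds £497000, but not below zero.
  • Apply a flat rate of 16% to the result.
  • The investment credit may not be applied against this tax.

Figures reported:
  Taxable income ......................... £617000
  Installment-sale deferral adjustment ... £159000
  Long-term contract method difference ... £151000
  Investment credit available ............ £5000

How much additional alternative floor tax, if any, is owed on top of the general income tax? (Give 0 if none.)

£46190

Alternative floor tax:
  Adjusted income: £617000 + £159000 + £151000 = £927000
  Exemption: 20% × (£927000 − £497000) = £86000 ≥ £31000, so the exemption is fully phased out
  Base: £927000 − £0 = £927000
  £927000 × 16% = £148320

General income tax:
  £225000 × 7% = £15750
  £27000 × 14% = £3780
  £365000 × 24% = £87600
  → £107130
  Less investment credit £5000 → £102130

Excess of alternative floor tax over general income tax: £148320 − £102130 = £46190.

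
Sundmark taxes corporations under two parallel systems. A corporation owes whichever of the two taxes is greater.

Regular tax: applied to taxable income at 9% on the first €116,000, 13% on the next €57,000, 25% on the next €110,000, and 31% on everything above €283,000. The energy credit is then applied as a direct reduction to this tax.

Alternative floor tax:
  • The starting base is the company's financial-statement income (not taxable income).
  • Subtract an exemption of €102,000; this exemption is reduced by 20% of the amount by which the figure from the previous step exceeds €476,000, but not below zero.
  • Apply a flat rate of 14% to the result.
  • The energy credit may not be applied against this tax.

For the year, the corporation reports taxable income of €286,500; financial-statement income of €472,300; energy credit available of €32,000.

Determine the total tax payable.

€51,842

Regular tax:
  €116,000 × 9% = €10,440
  €57,000 × 13% = €7,410
  €110,000 × 25% = €27,500
  €3,500 × 31% = €1,085
  → €46,435
  Less energy credit €32,000 → €14,435

Alternative floor tax:
  Base (financial-statement income): €472,300
  Exemption: €472,300 ≤ €476,000, so full €102,000 applies
  Base: €472,300 − €102,000 = €370,300
  €370,300 × 14% = €51,842

€51,842 > €14,435, so the alternative floor tax is the binding amount.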